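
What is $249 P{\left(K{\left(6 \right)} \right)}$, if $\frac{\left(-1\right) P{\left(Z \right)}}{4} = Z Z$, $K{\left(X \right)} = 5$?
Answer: $-24900$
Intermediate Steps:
$P{\left(Z \right)} = - 4 Z^{2}$ ($P{\left(Z \right)} = - 4 Z Z = - 4 Z^{2}$)
$249 P{\left(K{\left(6 \right)} \right)} = 249 \left(- 4 \cdot 5^{2}\right) = 249 \left(\left(-4\right) 25\right) = 249 \left(-100\right) = -24900$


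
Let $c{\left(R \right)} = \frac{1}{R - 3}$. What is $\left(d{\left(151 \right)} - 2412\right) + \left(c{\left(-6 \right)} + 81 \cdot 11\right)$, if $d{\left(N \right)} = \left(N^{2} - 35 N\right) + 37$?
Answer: $\frac{144287}{9} \approx 16032.0$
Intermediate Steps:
$c{\left(R \right)} = \frac{1}{-3 + R}$
$d{\left(N \right)} = 37 + N^{2} - 35 N$
$\left(d{\left(151 \right)} - 2412\right) + \left(c{\left(-6 \right)} + 81 \cdot 11\right) = \left(\left(37 + 151^{2} - 5285\right) - 2412\right) + \left(\frac{1}{-3 - 6} + 81 \cdot 11\right) = \left(\left(37 + 22801 - 5285\right) - 2412\right) + \left(\frac{1}{-9} + 891\right) = \left(17553 - 2412\right) + \left(- \frac{1}{9} + 891\right) = 15141 + \frac{8018}{9} = \frac{144287}{9}$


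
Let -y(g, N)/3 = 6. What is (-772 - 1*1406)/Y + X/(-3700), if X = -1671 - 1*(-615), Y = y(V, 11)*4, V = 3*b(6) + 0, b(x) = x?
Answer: 112981/3700 ≈ 30.535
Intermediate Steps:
V = 18 (V = 3*6 + 0 = 18 + 0 = 18)
y(g, N) = -18 (y(g, N) = -3*6 = -18)
Y = -72 (Y = -18*4 = -72)
X = -1056 (X = -1671 + 615 = -1056)
(-772 - 1*1406)/Y + X/(-3700) = (-772 - 1*1406)/(-72) - 1056/(-3700) = (-772 - 1406)*(-1/72) - 1056*(-1/3700) = -2178*(-1/72) + 264/925 = 121/4 + 264/925 = 112981/3700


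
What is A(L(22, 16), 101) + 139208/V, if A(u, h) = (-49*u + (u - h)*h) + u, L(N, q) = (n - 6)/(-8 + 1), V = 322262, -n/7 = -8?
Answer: -11932391239/1127917 ≈ -10579.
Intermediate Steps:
n = 56 (n = -7*(-8) = 56)
L(N, q) = -50/7 (L(N, q) = (56 - 6)/(-8 + 1) = 50/(-7) = 50*(-⅐) = -50/7)
A(u, h) = -48*u + h*(u - h) (A(u, h) = (-49*u + h*(u - h)) + u = -48*u + h*(u - h))
A(L(22, 16), 101) + 139208/V = (-1*101² - 48*(-50/7) + 101*(-50/7)) + 139208/322262 = (-1*10201 + 2400/7 - 5050/7) + 139208*(1/322262) = (-10201 + 2400/7 - 5050/7) + 69604/161131 = -74057/7 + 69604/161131 = -11932391239/1127917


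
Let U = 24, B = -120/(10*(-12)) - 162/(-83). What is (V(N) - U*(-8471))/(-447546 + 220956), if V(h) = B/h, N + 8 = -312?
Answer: -1079950799/1203646080 ≈ -0.89723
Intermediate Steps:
N = -320 (N = -8 - 312 = -320)
B = 245/83 (B = -120/(-120) - 162*(-1/83) = -120*(-1/120) + 162/83 = 1 + 162/83 = 245/83 ≈ 2.9518)
V(h) = 245/(83*h)
(V(N) - U*(-8471))/(-447546 + 220956) = ((245/83)/(-320) - 1*24*(-8471))/(-447546 + 220956) = ((245/83)*(-1/320) - 24*(-8471))/(-226590) = (-49/5312 + 203304)*(-1/226590) = (1079950799/5312)*(-1/226590) = -1079950799/1203646080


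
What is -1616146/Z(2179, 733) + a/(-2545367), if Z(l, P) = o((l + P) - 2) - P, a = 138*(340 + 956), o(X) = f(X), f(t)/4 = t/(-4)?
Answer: 4113033152318/9272771981 ≈ 443.56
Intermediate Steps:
f(t) = -t (f(t) = 4*(t/(-4)) = 4*(t*(-¼)) = 4*(-t/4) = -t)
o(X) = -X
a = 178848 (a = 138*1296 = 178848)
Z(l, P) = 2 - l - 2*P (Z(l, P) = -((l + P) - 2) - P = -((P + l) - 2) - P = -(-2 + P + l) - P = (2 - P - l) - P = 2 - l - 2*P)
-1616146/Z(2179, 733) + a/(-2545367) = -1616146/(2 - 1*2179 - 2*733) + 178848/(-2545367) = -1616146/(2 - 2179 - 1466) + 178848*(-1/2545367) = -1616146/(-3643) - 178848/2545367 = -1616146*(-1/3643) - 178848/2545367 = 1616146/3643 - 178848/2545367 = 4113033152318/9272771981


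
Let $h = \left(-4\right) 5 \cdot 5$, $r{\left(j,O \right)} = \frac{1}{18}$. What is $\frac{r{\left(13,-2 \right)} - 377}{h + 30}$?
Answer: $\frac{1357}{252} \approx 5.3849$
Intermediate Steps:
$r{\left(j,O \right)} = \frac{1}{18}$
$h = -100$ ($h = \left(-20\right) 5 = -100$)
$\frac{r{\left(13,-2 \right)} - 377}{h + 30} = \frac{\frac{1}{18} - 377}{-100 + 30} = - \frac{6785}{18 \left(-70\right)} = \left(- \frac{6785}{18}\right) \left(- \frac{1}{70}\right) = \frac{1357}{252}$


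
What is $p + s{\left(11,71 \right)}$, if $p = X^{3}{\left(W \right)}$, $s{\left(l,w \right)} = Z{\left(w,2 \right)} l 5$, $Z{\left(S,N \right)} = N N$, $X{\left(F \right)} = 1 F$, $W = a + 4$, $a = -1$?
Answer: $247$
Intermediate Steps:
$W = 3$ ($W = -1 + 4 = 3$)
$X{\left(F \right)} = F$
$Z{\left(S,N \right)} = N^{2}$
$s{\left(l,w \right)} = 20 l$ ($s{\left(l,w \right)} = 2^{2} l 5 = 4 l 5 = 20 l$)
$p = 27$ ($p = 3^{3} = 27$)
$p + s{\left(11,71 \right)} = 27 + 20 \cdot 11 = 27 + 220 = 247$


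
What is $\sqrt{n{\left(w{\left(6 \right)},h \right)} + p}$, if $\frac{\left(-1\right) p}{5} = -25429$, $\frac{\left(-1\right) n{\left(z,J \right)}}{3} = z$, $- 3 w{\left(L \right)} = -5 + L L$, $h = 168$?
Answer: $2 \sqrt{31794} \approx 356.62$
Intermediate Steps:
$w{\left(L \right)} = \frac{5}{3} - \frac{L^{2}}{3}$ ($w{\left(L \right)} = - \frac{-5 + L L}{3} = - \frac{-5 + L^{2}}{3} = \frac{5}{3} - \frac{L^{2}}{3}$)
$n{\left(z,J \right)} = - 3 z$
$p = 127145$ ($p = \left(-5\right) \left(-25429\right) = 127145$)
$\sqrt{n{\left(w{\left(6 \right)},h \right)} + p} = \sqrt{- 3 \left(\frac{5}{3} - \frac{6^{2}}{3}\right) + 127145} = \sqrt{- 3 \left(\frac{5}{3} - 12\right) + 127145} = \sqrt{\left(-3\right) \left(- \frac{31}{3}\right) + 127145} = \sqrt{31 + 127145} = \sqrt{127176} = 2 \sqrt{31794}$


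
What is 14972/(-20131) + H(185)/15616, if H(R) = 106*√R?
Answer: -14972/20131 + 53*√185/7808 ≈ -0.65140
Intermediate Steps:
14972/(-20131) + H(185)/15616 = 14972/(-20131) + (106*√185)/15616 = 14972*(-1/20131) + (106*√185)*(1/15616) = -14972/20131 + 53*√185/7808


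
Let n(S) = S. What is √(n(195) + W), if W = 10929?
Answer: 6*√309 ≈ 105.47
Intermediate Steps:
√(n(195) + W) = √(195 + 10929) = √11124 = 6*√309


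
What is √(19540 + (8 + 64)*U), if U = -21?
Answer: 2*√4507 ≈ 134.27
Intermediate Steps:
√(19540 + (8 + 64)*U) = √(19540 + (8 + 64)*(-21)) = √(19540 + 72*(-21)) = √(19540 - 1512) = √18028 = 2*√4507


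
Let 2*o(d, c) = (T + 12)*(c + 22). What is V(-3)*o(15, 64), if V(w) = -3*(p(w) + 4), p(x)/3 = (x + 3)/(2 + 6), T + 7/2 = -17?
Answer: 4386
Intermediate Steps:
T = -41/2 (T = -7/2 - 17 = -41/2 ≈ -20.500)
p(x) = 9/8 + 3*x/8 (p(x) = 3*((x + 3)/(2 + 6)) = 3*((3 + x)/8) = 3*((3 + x)*(1/8)) = 3*(3/8 + x/8) = 9/8 + 3*x/8)
o(d, c) = -187/2 - 17*c/4 (o(d, c) = ((-41/2 + 12)*(c + 22))/2 = (-17*(22 + c)/2)/2 = (-187 - 17*c/2)/2 = -187/2 - 17*c/4)
V(w) = -123/8 - 9*w/8 (V(w) = -3*((9/8 + 3*w/8) + 4) = -3*(41/8 + 3*w/8) = -123/8 - 9*w/8)
V(-3)*o(15, 64) = (-123/8 - 9/8*(-3))*(-187/2 - 17/4*64) = (-123/8 + 27/8)*(-187/2 - 272) = -12*(-731/2) = 4386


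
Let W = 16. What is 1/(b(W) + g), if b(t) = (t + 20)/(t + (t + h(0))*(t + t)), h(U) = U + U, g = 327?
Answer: 44/14391 ≈ 0.0030575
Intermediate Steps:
h(U) = 2*U
b(t) = (20 + t)/(t + 2*t**2) (b(t) = (t + 20)/(t + (t + 2*0)*(t + t)) = (20 + t)/(t + (t + 0)*(2*t)) = (20 + t)/(t + t*(2*t)) = (20 + t)/(t + 2*t**2))
1/(b(W) + g) = 1/((20 + 16)/(16*(1 + 2*16)) + 327) = 1/((1/16)*36/(1 + 32) + 327) = 1/((1/16)*36/33 + 327) = 1/((1/16)*(1/33)*36 + 327) = 1/(3/44 + 327) = 1/(14391/44) = 44/14391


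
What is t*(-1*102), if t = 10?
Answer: -1020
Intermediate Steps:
t*(-1*102) = 10*(-1*102) = 10*(-102) = -1020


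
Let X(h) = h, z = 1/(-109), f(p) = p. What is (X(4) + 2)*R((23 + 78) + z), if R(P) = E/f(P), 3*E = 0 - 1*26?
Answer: -1417/2752 ≈ -0.51490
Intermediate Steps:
z = -1/109 ≈ -0.0091743
E = -26/3 (E = (0 - 1*26)/3 = (0 - 26)/3 = (⅓)*(-26) = -26/3 ≈ -8.6667)
R(P) = -26/(3*P)
(X(4) + 2)*R((23 + 78) + z) = (4 + 2)*(-26/(3*((23 + 78) - 1/109))) = 6*(-26/(3*(101 - 1/109))) = 6*(-26/(3*11008/109)) = 6*(-26/3*109/11008) = 6*(-1417/16512) = -1417/2752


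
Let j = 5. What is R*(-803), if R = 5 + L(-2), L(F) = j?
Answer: -8030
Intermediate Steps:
L(F) = 5
R = 10 (R = 5 + 5 = 10)
R*(-803) = 10*(-803) = -8030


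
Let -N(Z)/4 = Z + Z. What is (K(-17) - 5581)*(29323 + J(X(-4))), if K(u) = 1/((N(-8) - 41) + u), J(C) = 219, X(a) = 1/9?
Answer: -494606935/3 ≈ -1.6487e+8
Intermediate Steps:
X(a) = 1/9
N(Z) = -8*Z (N(Z) = -4*(Z + Z) = -8*Z)
K(u) = 1/(23 + u) (K(u) = 1/((-8*(-8) - 41) + u) = 1/((64 - 41) + u) = 1/(23 + u))
(K(-17) - 5581)*(29323 + J(X(-4))) = (1/(23 - 17) - 5581)*(29323 + 219) = (1/6 - 5581)*29542 = -33485/6*29542 = -494606935/3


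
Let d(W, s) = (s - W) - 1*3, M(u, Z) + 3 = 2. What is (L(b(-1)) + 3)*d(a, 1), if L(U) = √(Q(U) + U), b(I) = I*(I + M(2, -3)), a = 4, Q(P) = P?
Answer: -30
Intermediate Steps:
M(u, Z) = -1 (M(u, Z) = -3 + 2 = -1)
b(I) = I*(-1 + I) (b(I) = I*(I - 1) = I*(-1 + I))
d(W, s) = -3 + s - W (d(W, s) = (s - W) - 3 = -3 + s - W)
L(U) = √2*√U (L(U) = √(U + U) = √(2*U) = √2*√U)
(L(b(-1)) + 3)*d(a, 1) = (√2*√(-(-1 - 1)) + 3)*(-3 + 1 - 1*4) = (√2*√(-1*(-2)) + 3)*(-3 + 1 - 4) = (√2*√2 + 3)*(-6) = (2 + 3)*(-6) = 5*(-6) = -30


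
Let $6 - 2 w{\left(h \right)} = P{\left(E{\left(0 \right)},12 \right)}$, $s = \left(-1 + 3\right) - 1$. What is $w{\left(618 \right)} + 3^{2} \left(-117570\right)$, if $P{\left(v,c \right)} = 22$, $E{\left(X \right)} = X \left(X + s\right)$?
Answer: $-1058138$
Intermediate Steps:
$s = 1$ ($s = 2 - 1 = 1$)
$E{\left(X \right)} = X \left(1 + X\right)$ ($E{\left(X \right)} = X \left(X + 1\right) = X \left(1 + X\right)$)
$w{\left(h \right)} = -8$ ($w{\left(h \right)} = 3 - 11 = -8$)
$w{\left(618 \right)} + 3^{2} \left(-117570\right) = -8 + 3^{2} \left(-117570\right) = -8 + 9 \left(-117570\right) = -8 - 1058130 = -1058138$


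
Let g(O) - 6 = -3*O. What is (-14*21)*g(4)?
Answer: 1764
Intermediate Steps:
g(O) = 6 - 3*O
(-14*21)*g(4) = (-14*21)*(6 - 3*4) = -294*(6 - 12) = -294*(-6) = 1764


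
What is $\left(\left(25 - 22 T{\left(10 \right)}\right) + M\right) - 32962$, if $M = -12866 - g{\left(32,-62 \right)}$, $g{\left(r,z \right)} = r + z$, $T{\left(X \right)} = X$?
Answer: $-45993$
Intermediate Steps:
$M = -12836$ ($M = -12866 - \left(32 - 62\right) = -12866 - -30 = -12866 + 30 = -12836$)
$\left(\left(25 - 22 T{\left(10 \right)}\right) + M\right) - 32962 = \left(\left(25 - 220\right) - 12836\right) - 32962 = \left(-195 - 12836\right) - 32962 = -13031 - 32962 = -45993$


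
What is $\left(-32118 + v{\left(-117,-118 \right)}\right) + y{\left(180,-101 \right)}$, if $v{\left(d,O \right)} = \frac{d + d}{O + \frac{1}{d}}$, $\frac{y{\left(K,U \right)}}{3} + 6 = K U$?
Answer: $- \frac{1196708154}{13807} \approx -86674.0$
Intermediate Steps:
$y{\left(K,U \right)} = -18 + 3 K U$
$v{\left(d,O \right)} = \frac{2 d}{O + \frac{1}{d}}$
$\left(-32118 + v{\left(-117,-118 \right)}\right) + y{\left(180,-101 \right)} = \left(-32118 + \frac{2 \left(-117\right)^{2}}{1 - -13806}\right) + \left(-18 + 3 \cdot 180 \left(-101\right)\right) = \left(-32118 + 2 \cdot 13689 \frac{1}{1 + 13806}\right) - 54558 = \left(-32118 + 2 \cdot 13689 \cdot \frac{1}{13807}\right) - 54558 = \left(-32118 + \frac{27378}{13807}\right) - 54558 = - \frac{443425848}{13807} - 54558 = - \frac{1196708154}{13807}$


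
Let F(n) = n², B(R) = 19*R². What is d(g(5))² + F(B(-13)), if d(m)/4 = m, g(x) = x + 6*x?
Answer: 10330121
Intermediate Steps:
g(x) = 7*x
d(m) = 4*m
d(g(5))² + F(B(-13)) = (4*(7*5))² + (19*(-13)²)² = (4*35)² + (19*169)² = 140² + 3211² = 19600 + 10310521 = 10330121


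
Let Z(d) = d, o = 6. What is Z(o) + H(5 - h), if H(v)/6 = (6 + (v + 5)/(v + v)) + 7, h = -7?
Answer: 353/4 ≈ 88.250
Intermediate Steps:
H(v) = 78 + 3*(5 + v)/v (H(v) = 6*((6 + (v + 5)/(v + v)) + 7) = 6*((6 + (5 + v)/((2*v))) + 7) = 6*((6 + (5 + v)*(1/(2*v))) + 7) = 6*((6 + (5 + v)/(2*v)) + 7) = 6*(13 + (5 + v)/(2*v)) = 78 + 3*(5 + v)/v)
Z(o) + H(5 - h) = 6 + (81 + 15/(5 - 1*(-7))) = 6 + (81 + 15/(5 + 7)) = 6 + (81 + 15/12) = 6 + (81 + 15*(1/12)) = 6 + (81 + 5/4) = 6 + 329/4 = 353/4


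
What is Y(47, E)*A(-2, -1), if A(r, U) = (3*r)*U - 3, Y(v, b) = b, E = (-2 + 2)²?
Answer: 0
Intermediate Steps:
E = 0 (E = 0² = 0)
A(r, U) = -3 + 3*U*r (A(r, U) = 3*U*r - 3 = -3 + 3*U*r)
Y(47, E)*A(-2, -1) = 0*(-3 + 3*(-1)*(-2)) = 0*(-3 + 6) = 0*3 = 0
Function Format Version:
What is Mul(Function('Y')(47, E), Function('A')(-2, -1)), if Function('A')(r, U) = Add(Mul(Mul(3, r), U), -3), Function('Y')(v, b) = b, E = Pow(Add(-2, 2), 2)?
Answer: 0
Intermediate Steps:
E = 0 (E = Pow(0, 2) = 0)
Function('A')(r, U) = Add(-3, Mul(3, U, r)) (Function('A')(r, U) = Add(Mul(3, U, r), -3) = Add(-3, Mul(3, U, r)))
Mul(Function('Y')(47, E), Function('A')(-2, -1)) = Mul(0, Add(-3, Mul(3, -1, -2))) = Mul(0, Add(-3, 6)) = Mul(0, 3) = 0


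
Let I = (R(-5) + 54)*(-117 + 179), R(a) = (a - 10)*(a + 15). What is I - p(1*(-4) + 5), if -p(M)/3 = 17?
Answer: -5901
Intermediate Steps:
p(M) = -51 (p(M) = -3*17 = -51)
R(a) = (-10 + a)*(15 + a)
I = -5952 (I = ((-150 + (-5)² + 5*(-5)) + 54)*(-117 + 179) = ((-150 + 25 - 25) + 54)*62 = (-150 + 54)*62 = -96*62 = -5952)
I - p(1*(-4) + 5) = -5952 - 1*(-51) = -5952 + 51 = -5901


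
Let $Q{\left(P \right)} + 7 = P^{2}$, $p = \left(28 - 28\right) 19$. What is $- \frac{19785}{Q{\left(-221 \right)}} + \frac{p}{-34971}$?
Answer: $- \frac{6595}{16278} \approx -0.40515$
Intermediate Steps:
$p = 0$ ($p = 0 \cdot 19 = 0$)
$Q{\left(P \right)} = -7 + P^{2}$
$- \frac{19785}{Q{\left(-221 \right)}} + \frac{p}{-34971} = - \frac{19785}{-7 + \left(-221\right)^{2}} + \frac{0}{-34971} = - \frac{19785}{-7 + 48841} + 0 \left(- \frac{1}{34971}\right) = - \frac{19785}{48834} + 0 = \left(-19785\right) \frac{1}{48834} + 0 = - \frac{6595}{16278} + 0 = - \frac{6595}{16278}$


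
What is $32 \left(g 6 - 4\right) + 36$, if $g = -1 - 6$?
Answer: $-1436$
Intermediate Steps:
$g = -7$ ($g = -1 - 6 = -7$)
$32 \left(g 6 - 4\right) + 36 = 32 \left(\left(-7\right) 6 - 4\right) + 36 = 32 \left(-42 - 4\right) + 36 = 32 \left(-46\right) + 36 = -1472 + 36 = -1436$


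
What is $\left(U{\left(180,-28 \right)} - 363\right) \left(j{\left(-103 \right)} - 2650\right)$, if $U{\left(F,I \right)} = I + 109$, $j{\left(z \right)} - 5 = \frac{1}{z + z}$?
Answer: $\frac{76826811}{103} \approx 7.4589 \cdot 10^{5}$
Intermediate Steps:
$j{\left(z \right)} = 5 + \frac{1}{2 z}$ ($j{\left(z \right)} = 5 + \frac{1}{z + z} = 5 + \frac{1}{2 z}$)
$U{\left(F,I \right)} = 109 + I$
$\left(U{\left(180,-28 \right)} - 363\right) \left(j{\left(-103 \right)} - 2650\right) = \left(\left(109 - 28\right) - 363\right) \left(\left(5 + \frac{1}{2 \left(-103\right)}\right) - 2650\right) = \left(81 - 363\right) \left(\left(5 + \frac{1}{2} \left(- \frac{1}{103}\right)\right) - 2650\right) = - 282 \left(\left(5 - \frac{1}{206}\right) - 2650\right) = - 282 \left(\frac{1029}{206} - 2650\right) = \left(-282\right) \left(- \frac{544871}{206}\right) = \frac{76826811}{103}$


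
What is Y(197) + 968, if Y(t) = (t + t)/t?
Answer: 970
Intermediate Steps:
Y(t) = 2 (Y(t) = (2*t)/t = 2)
Y(197) + 968 = 2 + 968 = 970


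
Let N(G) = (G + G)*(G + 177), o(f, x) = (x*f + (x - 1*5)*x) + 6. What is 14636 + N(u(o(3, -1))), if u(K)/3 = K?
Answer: 25652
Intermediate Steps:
o(f, x) = 6 + f*x + x*(-5 + x) (o(f, x) = (f*x + (x - 5)*x) + 6 = (f*x + (-5 + x)*x) + 6 = (f*x + x*(-5 + x)) + 6 = 6 + f*x + x*(-5 + x))
u(K) = 3*K
N(G) = 2*G*(177 + G) (N(G) = (2*G)*(177 + G) = 2*G*(177 + G))
14636 + N(u(o(3, -1))) = 14636 + 2*(3*(6 + (-1)**2 - 5*(-1) + 3*(-1)))*(177 + 3*(6 + (-1)**2 - 5*(-1) + 3*(-1))) = 14636 + 2*(3*(6 + 1 + 5 - 3))*(177 + 3*(6 + 1 + 5 - 3)) = 14636 + 2*(3*9)*(177 + 3*9) = 14636 + 2*27*(177 + 27) = 14636 + 2*27*204 = 14636 + 11016 = 25652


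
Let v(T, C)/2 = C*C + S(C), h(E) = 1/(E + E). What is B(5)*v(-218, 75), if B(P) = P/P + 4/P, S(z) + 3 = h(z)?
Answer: 2529903/125 ≈ 20239.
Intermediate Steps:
h(E) = 1/(2*E)
S(z) = -3 + 1/(2*z)
v(T, C) = -6 + 1/C + 2*C**2 (v(T, C) = 2*(C*C + (-3 + 1/(2*C))) = 2*(C**2 + (-3 + 1/(2*C))) = 2*(-3 + C**2 + 1/(2*C)) = -6 + 1/C + 2*C**2)
B(P) = 1 + 4/P
B(5)*v(-218, 75) = ((4 + 5)/5)*(-6 + 1/75 + 2*75**2) = ((1/5)*9)*(-6 + 1/75 + 2*5625) = 9*(-6 + 1/75 + 11250)/5 = (9/5)*(843301/75) = 2529903/125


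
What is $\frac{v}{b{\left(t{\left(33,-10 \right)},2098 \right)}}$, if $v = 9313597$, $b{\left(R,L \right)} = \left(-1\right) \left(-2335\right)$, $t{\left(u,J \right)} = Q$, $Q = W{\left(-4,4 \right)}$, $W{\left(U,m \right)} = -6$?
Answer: $\frac{9313597}{2335} \approx 3988.7$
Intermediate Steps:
$Q = -6$
$t{\left(u,J \right)} = -6$
$b{\left(R,L \right)} = 2335$
$\frac{v}{b{\left(t{\left(33,-10 \right)},2098 \right)}} = \frac{9313597}{2335}$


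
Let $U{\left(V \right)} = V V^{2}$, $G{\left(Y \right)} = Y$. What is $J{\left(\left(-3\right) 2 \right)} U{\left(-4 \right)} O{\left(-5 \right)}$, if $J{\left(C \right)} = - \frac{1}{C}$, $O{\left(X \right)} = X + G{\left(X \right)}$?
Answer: $\frac{320}{3} \approx 106.67$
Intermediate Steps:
$O{\left(X \right)} = 2 X$ ($O{\left(X \right)} = X + X = 2 X$)
$U{\left(V \right)} = V^{3}$
$J{\left(\left(-3\right) 2 \right)} U{\left(-4 \right)} O{\left(-5 \right)} = - \frac{1}{\left(-3\right) 2} \left(-4\right)^{3} \cdot 2 \left(-5\right) = - \frac{1}{-6} \left(-64\right) \left(-10\right) = \left(-1\right) \left(- \frac{1}{6}\right) \left(-64\right) \left(-10\right) = \frac{1}{6} \left(-64\right) \left(-10\right) = \left(- \frac{32}{3}\right) \left(-10\right) = \frac{320}{3}$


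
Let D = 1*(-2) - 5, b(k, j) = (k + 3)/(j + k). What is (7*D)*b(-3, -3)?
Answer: 0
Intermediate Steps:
b(k, j) = (3 + k)/(j + k)
D = -7 (D = -2 - 5 = -7)
(7*D)*b(-3, -3) = (7*(-7))*((3 - 3)/(-3 - 3)) = -49*0/(-6) = -(-49)*0/6 = -49*0 = 0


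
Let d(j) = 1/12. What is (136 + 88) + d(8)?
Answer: 2689/12 ≈ 224.08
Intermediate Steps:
d(j) = 1/12
(136 + 88) + d(8) = (136 + 88) + 1/12 = 224 + 1/12 = 2689/12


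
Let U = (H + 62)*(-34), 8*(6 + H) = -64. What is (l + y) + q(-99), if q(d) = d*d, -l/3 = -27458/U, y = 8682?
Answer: 5013647/272 ≈ 18433.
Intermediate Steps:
H = -14 (H = -6 + (⅛)*(-64) = -6 - 8 = -14)
U = -1632 (U = (-14 + 62)*(-34) = 48*(-34) = -1632)
l = -13729/272 (l = -(-82374)/(-1632) = -(-82374)*(-1)/1632 = -3*13729/816 = -13729/272 ≈ -50.474)
q(d) = d²
(l + y) + q(-99) = (-13729/272 + 8682) + (-99)² = 2347775/272 + 9801 = 5013647/272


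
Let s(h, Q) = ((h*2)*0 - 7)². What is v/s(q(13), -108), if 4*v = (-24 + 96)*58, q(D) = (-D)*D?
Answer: 1044/49 ≈ 21.306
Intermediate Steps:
q(D) = -D²
s(h, Q) = 49 (s(h, Q) = ((2*h)*0 - 7)² = (0 - 7)² = (-7)² = 49)
v = 1044 (v = ((-24 + 96)*58)/4 = (72*58)/4 = (¼)*4176 = 1044)
v/s(q(13), -108) = 1044/49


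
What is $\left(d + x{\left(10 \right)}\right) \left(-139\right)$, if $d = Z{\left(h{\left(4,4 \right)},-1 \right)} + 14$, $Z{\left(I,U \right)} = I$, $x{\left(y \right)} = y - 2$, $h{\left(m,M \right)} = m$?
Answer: $-3614$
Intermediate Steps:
$x{\left(y \right)} = -2 + y$
$d = 18$ ($d = 4 + 14 = 18$)
$\left(d + x{\left(10 \right)}\right) \left(-139\right) = \left(18 + \left(-2 + 10\right)\right) \left(-139\right) = \left(18 + 8\right) \left(-139\right) = 26 \left(-139\right) = -3614$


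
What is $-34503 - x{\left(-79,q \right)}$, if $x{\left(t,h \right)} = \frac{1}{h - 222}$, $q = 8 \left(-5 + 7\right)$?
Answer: $- \frac{7107617}{206} \approx -34503.0$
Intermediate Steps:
$q = 16$ ($q = 8 \cdot 2 = 16$)
$x{\left(t,h \right)} = \frac{1}{-222 + h}$
$-34503 - x{\left(-79,q \right)} = -34503 - \frac{1}{-222 + 16} = -34503 - \frac{1}{-206} = -34503 - - \frac{1}{206} = -34503 + \frac{1}{206} = - \frac{7107617}{206}$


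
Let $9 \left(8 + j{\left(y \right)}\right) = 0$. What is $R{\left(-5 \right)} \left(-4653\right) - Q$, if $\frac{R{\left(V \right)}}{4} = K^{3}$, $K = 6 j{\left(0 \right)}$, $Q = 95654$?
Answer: $2058242650$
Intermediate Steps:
$j{\left(y \right)} = -8$ ($j{\left(y \right)} = -8 + \frac{1}{9} \cdot 0 = -8 + 0 = -8$)
$K = -48$ ($K = 6 \left(-8\right) = -48$)
$R{\left(V \right)} = -442368$ ($R{\left(V \right)} = 4 \left(-48\right)^{3} = 4 \left(-110592\right) = -442368$)
$R{\left(-5 \right)} \left(-4653\right) - Q = \left(-442368\right) \left(-4653\right) - 95654 = 2058338304 - 95654 = 2058242650$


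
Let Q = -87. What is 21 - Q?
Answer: 108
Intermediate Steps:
21 - Q = 21 - 1*(-87) = 21 + 87 = 108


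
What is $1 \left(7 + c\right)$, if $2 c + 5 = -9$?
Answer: $0$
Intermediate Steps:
$c = -7$ ($c = - \frac{5}{2} + \frac{1}{2} \left(-9\right) = - \frac{5}{2} - \frac{9}{2} = -7$)
$1 \left(7 + c\right) = 1 \left(7 - 7\right) = 1 \cdot 0 = 0$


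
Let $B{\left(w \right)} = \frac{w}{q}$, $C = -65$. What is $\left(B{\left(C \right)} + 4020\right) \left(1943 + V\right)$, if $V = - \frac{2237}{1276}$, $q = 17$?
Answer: $\frac{169119291525}{21692} \approx 7.7964 \cdot 10^{6}$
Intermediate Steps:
$V = - \frac{2237}{1276}$ ($V = \left(-2237\right) \frac{1}{1276} = - \frac{2237}{1276} \approx -1.7531$)
$B{\left(w \right)} = \frac{w}{17}$
$\left(B{\left(C \right)} + 4020\right) \left(1943 + V\right) = \left(\frac{1}{17} \left(-65\right) + 4020\right) \left(1943 - \frac{2237}{1276}\right) = \left(- \frac{65}{17} + 4020\right) \frac{2477031}{1276} = \frac{68275}{17} \cdot \frac{2477031}{1276} = \frac{169119291525}{21692}$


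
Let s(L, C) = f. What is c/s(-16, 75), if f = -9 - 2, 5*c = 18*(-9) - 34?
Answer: 196/55 ≈ 3.5636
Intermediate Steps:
c = -196/5 (c = (18*(-9) - 34)/5 = (-162 - 34)/5 = (1/5)*(-196) = -196/5 ≈ -39.200)
f = -11
s(L, C) = -11
c/s(-16, 75) = -196/5/(-11) = -196/5*(-1/11) = 196/55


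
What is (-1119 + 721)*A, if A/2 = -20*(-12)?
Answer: -191040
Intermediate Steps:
A = 480 (A = 2*(-20*(-12)) = 2*240 = 480)
(-1119 + 721)*A = (-1119 + 721)*480 = -398*480 = -191040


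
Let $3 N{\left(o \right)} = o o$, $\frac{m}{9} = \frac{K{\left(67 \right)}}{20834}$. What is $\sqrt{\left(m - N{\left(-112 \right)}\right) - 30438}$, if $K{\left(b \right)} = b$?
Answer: $\frac{i \sqrt{135240312739026}}{62502} \approx 186.06 i$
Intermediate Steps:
$m = \frac{603}{20834}$ ($m = 9 \cdot \frac{67}{20834} = \frac{603}{20834} \approx 0.028943$)
$N{\left(o \right)} = \frac{o^{2}}{3}$ ($N{\left(o \right)} = \frac{o o}{3} = \frac{o^{2}}{3}$)
$\sqrt{\left(m - N{\left(-112 \right)}\right) - 30438} = \sqrt{\left(\frac{603}{20834} - \frac{\left(-112\right)^{2}}{3}\right) - 30438} = \sqrt{\left(\frac{603}{20834} - \frac{1}{3} \cdot 12544\right) - 30438} = \sqrt{\left(\frac{603}{20834} - \frac{12544}{3}\right) - 30438} = \sqrt{- \frac{261339887}{62502} - 30438} = \sqrt{- \frac{2163775763}{62502}} = \frac{i \sqrt{135240312739026}}{62502}$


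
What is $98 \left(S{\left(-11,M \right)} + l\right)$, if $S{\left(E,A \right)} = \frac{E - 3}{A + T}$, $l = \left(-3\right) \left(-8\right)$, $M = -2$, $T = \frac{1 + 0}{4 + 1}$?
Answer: $\frac{28028}{9} \approx 3114.2$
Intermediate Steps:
$T = \frac{1}{5}$ ($T = 1 \cdot \frac{1}{5} = \frac{1}{5} \approx 0.2$)
$l = 24$
$S{\left(E,A \right)} = \frac{-3 + E}{\frac{1}{5} + A}$ ($S{\left(E,A \right)} = \frac{E - 3}{A + \frac{1}{5}} = \frac{-3 + E}{\frac{1}{5} + A}$)
$98 \left(S{\left(-11,M \right)} + l\right) = 98 \left(\frac{5 \left(-3 - 11\right)}{1 + 5 \left(-2\right)} + 24\right) = 98 \left(5 \frac{1}{1 - 10} \left(-14\right) + 24\right) = 98 \left(5 \frac{1}{-9} \left(-14\right) + 24\right) = 98 \left(5 \left(- \frac{1}{9}\right) \left(-14\right) + 24\right) = 98 \left(\frac{70}{9} + 24\right) = 98 \cdot \frac{286}{9} = \frac{28028}{9}$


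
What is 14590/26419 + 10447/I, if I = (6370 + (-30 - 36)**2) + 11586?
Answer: 601531373/589460728 ≈ 1.0205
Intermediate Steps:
I = 22312 (I = (6370 + (-66)**2) + 11586 = (6370 + 4356) + 11586 = 10726 + 11586 = 22312)
14590/26419 + 10447/I = 14590/26419 + 10447/22312 = 601531373/589460728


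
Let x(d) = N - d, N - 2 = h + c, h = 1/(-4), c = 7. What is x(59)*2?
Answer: -201/2 ≈ -100.50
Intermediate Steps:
h = -¼ ≈ -0.25000
N = 35/4 (N = 2 + (-¼ + 7) = 2 + 27/4 = 35/4 ≈ 8.7500)
x(d) = 35/4 - d
x(59)*2 = (35/4 - 1*59)*2 = (35/4 - 59)*2 = -201/4*2 = -201/2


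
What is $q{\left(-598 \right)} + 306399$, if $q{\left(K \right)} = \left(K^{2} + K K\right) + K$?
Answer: $1021009$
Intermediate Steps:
$q{\left(K \right)} = K + 2 K^{2}$ ($q{\left(K \right)} = \left(K^{2} + K^{2}\right) + K = 2 K^{2} + K = K + 2 K^{2}$)
$q{\left(-598 \right)} + 306399 = - 598 \left(1 + 2 \left(-598\right)\right) + 306399 = - 598 \left(1 - 1196\right) + 306399 = \left(-598\right) \left(-1195\right) + 306399 = 714610 + 306399 = 1021009$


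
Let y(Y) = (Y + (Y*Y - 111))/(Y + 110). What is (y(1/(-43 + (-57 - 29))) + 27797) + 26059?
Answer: 14082164551/261483 ≈ 53855.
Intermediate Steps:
y(Y) = (-111 + Y + Y²)/(110 + Y) (y(Y) = (Y + (Y² - 111))/(110 + Y) = (Y + (-111 + Y²))/(110 + Y) = (-111 + Y + Y²)/(110 + Y))
(y(1/(-43 + (-57 - 29))) + 27797) + 26059 = ((-111 + 1/(-43 + (-57 - 29)) + (1/(-43 + (-57 - 29)))²)/(110 + 1/(-43 + (-57 - 29))) + 27797) + 26059 = ((-111 + 1/(-43 - 86) + (1/(-43 - 86))²)/(110 + 1/(-43 - 86)) + 27797) + 26059 = ((-111 + 1/(-129) + (1/(-129))²)/(110 + 1/(-129)) + 27797) + 26059 = ((-111 - 1/129 + (-1/129)²)/(110 - 1/129) + 27797) + 26059 = ((-111 - 1/129 + 1/16641)/(14189/129) + 27797) + 26059 = ((129/14189)*(-1847279/16641) + 27797) + 26059 = (-263897/261483 + 27797) + 26059 = 7268179054/261483 + 26059 = 14082164551/261483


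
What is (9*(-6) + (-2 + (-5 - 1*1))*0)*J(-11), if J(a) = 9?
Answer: -486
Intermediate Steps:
(9*(-6) + (-2 + (-5 - 1*1))*0)*J(-11) = (9*(-6) + (-2 + (-5 - 1*1))*0)*9 = (-54 + (-2 + (-5 - 1))*0)*9 = (-54 + (-2 - 6)*0)*9 = (-54 - 8*0)*9 = (-54 + 0)*9 = -54*9 = -486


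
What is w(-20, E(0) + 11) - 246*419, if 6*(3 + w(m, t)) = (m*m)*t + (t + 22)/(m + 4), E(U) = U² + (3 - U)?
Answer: -2451457/24 ≈ -1.0214e+5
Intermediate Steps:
E(U) = 3 + U² - U
w(m, t) = -3 + t*m²/6 + (22 + t)/(6*(4 + m)) (w(m, t) = -3 + ((m*m)*t + (t + 22)/(m + 4))/6 = -3 + (m²*t + (22 + t)/(4 + m))/6 = -3 + (t*m² + (22 + t)/(4 + m))/6 = -3 + (t*m²/6 + (22 + t)/(6*(4 + m))) = -3 + t*m²/6 + (22 + t)/(6*(4 + m)))
w(-20, E(0) + 11) - 246*419 = (-50 + ((3 + 0² - 1*0) + 11) - 18*(-20) + ((3 + 0² - 1*0) + 11)*(-20)³ + 4*((3 + 0² - 1*0) + 11)*(-20)²)/(6*(4 - 20)) - 246*419 = (⅙)*(-50 + ((3 + 0 + 0) + 11) + 360 + ((3 + 0 + 0) + 11)*(-8000) + 4*((3 + 0 + 0) + 11)*400)/(-16) - 103074 = (⅙)*(-1/16)*(-50 + (3 + 11) + 360 + (3 + 11)*(-8000) + 4*(3 + 11)*400) - 103074 = (⅙)*(-1/16)*(-50 + 14 + 360 + 14*(-8000) + 4*14*400) - 103074 = (⅙)*(-1/16)*(-50 + 14 + 360 - 112000 + 22400) - 103074 = (⅙)*(-1/16)*(-89276) - 103074 = 22319/24 - 103074 = -2451457/24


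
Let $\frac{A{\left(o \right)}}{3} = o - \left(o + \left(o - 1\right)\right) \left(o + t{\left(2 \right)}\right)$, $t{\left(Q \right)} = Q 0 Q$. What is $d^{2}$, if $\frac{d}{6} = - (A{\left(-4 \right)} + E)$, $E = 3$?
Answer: $492804$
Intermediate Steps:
$t{\left(Q \right)} = 0$ ($t{\left(Q \right)} = 0 Q = 0$)
$A{\left(o \right)} = 3 o - 3 o \left(-1 + 2 o\right)$ ($A{\left(o \right)} = 3 \left(o - \left(o + \left(o - 1\right)\right) \left(o + 0\right)\right) = 3 \left(o - \left(o + \left(-1 + o\right)\right) o\right) = 3 \left(o - \left(-1 + 2 o\right) o\right) = 3 \left(o - o \left(-1 + 2 o\right)\right) = 3 o - 3 o \left(-1 + 2 o\right)$)
$d = 702$ ($d = 6 \left(- (6 \left(-4\right) \left(1 - -4\right) + 3)\right) = 6 \left(- (6 \left(-4\right) \left(1 + 4\right) + 3)\right) = 6 \left(- (6 \left(-4\right) 5 + 3)\right) = 6 \left(- (-120 + 3)\right) = 6 \left(\left(-1\right) \left(-117\right)\right) = 6 \cdot 117 = 702$)
$d^{2} = 702^{2} = 492804$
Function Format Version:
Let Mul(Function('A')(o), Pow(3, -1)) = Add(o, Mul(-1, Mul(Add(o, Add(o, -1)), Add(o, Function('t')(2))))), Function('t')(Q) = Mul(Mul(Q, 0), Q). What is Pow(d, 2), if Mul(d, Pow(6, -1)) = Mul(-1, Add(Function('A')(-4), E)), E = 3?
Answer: 492804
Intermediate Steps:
Function('t')(Q) = 0 (Function('t')(Q) = Mul(0, Q) = 0)
Function('A')(o) = Add(Mul(3, o), Mul(-3, o, Add(-1, Mul(2, o)))) (Function('A')(o) = Mul(3, Add(o, Mul(-1, Mul(Add(o, Add(o, -1)), Add(o, 0))))) = Mul(3, Add(o, Mul(-1, Mul(Add(o, Add(-1, o)), o)))) = Mul(3, Add(o, Mul(-1, Mul(Add(-1, Mul(2, o)), o)))) = Mul(3, Add(o, Mul(-1, Mul(o, Add(-1, Mul(2, o)))))) = Mul(3, Add(o, Mul(-1, o, Add(-1, Mul(2, o))))) = Add(Mul(3, o), Mul(-3, o, Add(-1, Mul(2, o)))))
d = 702 (d = Mul(6, Mul(-1, Add(Mul(6, -4, Add(1, Mul(-1, -4))), 3))) = Mul(6, Mul(-1, Add(Mul(6, -4, Add(1, 4)), 3))) = Mul(6, Mul(-1, Add(Mul(6, -4, 5), 3))) = Mul(6, Mul(-1, Add(-120, 3))) = Mul(6, Mul(-1, -117)) = Mul(6, 117) = 702)
Pow(d, 2) = Pow(702, 2) = 492804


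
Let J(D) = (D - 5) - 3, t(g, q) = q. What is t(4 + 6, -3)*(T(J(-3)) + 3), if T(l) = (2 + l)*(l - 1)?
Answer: -333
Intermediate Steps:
J(D) = -8 + D (J(D) = (-5 + D) - 3 = -8 + D)
T(l) = (-1 + l)*(2 + l) (T(l) = (2 + l)*(-1 + l) = (-1 + l)*(2 + l))
t(4 + 6, -3)*(T(J(-3)) + 3) = -3*((-2 + (-8 - 3) + (-8 - 3)²) + 3) = -3*((-2 - 11 + (-11)²) + 3) = -3*((-2 - 11 + 121) + 3) = -3*(108 + 3) = -3*111 = -333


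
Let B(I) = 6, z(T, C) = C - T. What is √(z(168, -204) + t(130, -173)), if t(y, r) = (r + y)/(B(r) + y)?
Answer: I*√1721590/68 ≈ 19.296*I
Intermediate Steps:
t(y, r) = (r + y)/(6 + y)
√(z(168, -204) + t(130, -173)) = √((-204 - 1*168) + (-173 + 130)/(6 + 130)) = √((-204 - 168) - 43/136) = √(-372 + (1/136)*(-43)) = √(-372 - 43/136) = √(-50635/136) = I*√1721590/68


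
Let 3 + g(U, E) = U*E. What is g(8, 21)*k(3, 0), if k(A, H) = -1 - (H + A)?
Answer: -660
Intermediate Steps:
g(U, E) = -3 + E*U (g(U, E) = -3 + U*E = -3 + E*U)
k(A, H) = -1 - A - H (k(A, H) = -1 - (A + H) = -1 + (-A - H) = -1 - A - H)
g(8, 21)*k(3, 0) = (-3 + 21*8)*(-1 - 1*3 - 1*0) = (-3 + 168)*(-1 - 3 + 0) = 165*(-4) = -660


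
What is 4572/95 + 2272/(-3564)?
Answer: 4019692/84645 ≈ 47.489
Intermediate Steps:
4572/95 + 2272/(-3564) = 4572*(1/95) + 2272*(-1/3564) = 4572/95 - 568/891 = 4019692/84645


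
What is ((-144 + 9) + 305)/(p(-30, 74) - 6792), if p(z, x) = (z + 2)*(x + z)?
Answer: -5/236 ≈ -0.021186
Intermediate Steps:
p(z, x) = (2 + z)*(x + z)
((-144 + 9) + 305)/(p(-30, 74) - 6792) = ((-144 + 9) + 305)/(((-30)² + 2*74 + 2*(-30) + 74*(-30)) - 6792) = (-135 + 305)/((900 + 148 - 60 - 2220) - 6792) = 170/(-1232 - 6792) = 170/(-8024) = -1/8024*170 = -5/236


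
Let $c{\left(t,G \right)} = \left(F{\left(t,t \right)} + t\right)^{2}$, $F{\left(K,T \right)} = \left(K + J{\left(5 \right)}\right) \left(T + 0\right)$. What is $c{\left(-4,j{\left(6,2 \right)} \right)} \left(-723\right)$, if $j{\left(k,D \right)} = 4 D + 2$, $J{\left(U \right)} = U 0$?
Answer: $-104112$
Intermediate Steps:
$J{\left(U \right)} = 0$
$F{\left(K,T \right)} = K T$ ($F{\left(K,T \right)} = \left(K + 0\right) \left(T + 0\right) = K T$)
$j{\left(k,D \right)} = 2 + 4 D$
$c{\left(t,G \right)} = \left(t + t^{2}\right)^{2}$ ($c{\left(t,G \right)} = \left(t t + t\right)^{2} = \left(t^{2} + t\right)^{2} = \left(t + t^{2}\right)^{2}$)
$c{\left(-4,j{\left(6,2 \right)} \right)} \left(-723\right) = \left(-4\right)^{2} \left(1 - 4\right)^{2} \left(-723\right) = 16 \left(-3\right)^{2} \left(-723\right) = 16 \cdot 9 \left(-723\right) = 144 \left(-723\right) = -104112$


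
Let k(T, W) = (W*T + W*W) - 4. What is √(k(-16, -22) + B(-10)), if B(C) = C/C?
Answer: 7*√17 ≈ 28.862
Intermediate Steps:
B(C) = 1
k(T, W) = -4 + W² + T*W (k(T, W) = (T*W + W²) - 4 = (W² + T*W) - 4 = -4 + W² + T*W)
√(k(-16, -22) + B(-10)) = √((-4 + (-22)² - 16*(-22)) + 1) = √((-4 + 484 + 352) + 1) = √(832 + 1) = √833 = 7*√17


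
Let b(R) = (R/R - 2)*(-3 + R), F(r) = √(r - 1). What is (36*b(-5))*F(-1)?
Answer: 288*I*√2 ≈ 407.29*I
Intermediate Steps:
F(r) = √(-1 + r)
b(R) = 3 - R (b(R) = (1 - 2)*(-3 + R) = -(-3 + R) = 3 - R)
(36*b(-5))*F(-1) = (36*(3 - 1*(-5)))*√(-1 - 1) = (36*(3 + 5))*√(-2) = (36*8)*(I*√2) = 288*(I*√2) = 288*I*√2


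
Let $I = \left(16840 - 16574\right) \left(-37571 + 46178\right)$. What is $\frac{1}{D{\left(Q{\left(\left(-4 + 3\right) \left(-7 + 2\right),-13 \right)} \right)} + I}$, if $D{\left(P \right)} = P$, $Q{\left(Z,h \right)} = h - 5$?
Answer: $\frac{1}{2289444} \approx 4.3679 \cdot 10^{-7}$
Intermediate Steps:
$Q{\left(Z,h \right)} = -5 + h$
$I = 2289462$ ($I = 266 \cdot 8607 = 2289462$)
$\frac{1}{D{\left(Q{\left(\left(-4 + 3\right) \left(-7 + 2\right),-13 \right)} \right)} + I} = \frac{1}{\left(-5 - 13\right) + 2289462} = \frac{1}{-18 + 2289462} = \frac{1}{2289444}$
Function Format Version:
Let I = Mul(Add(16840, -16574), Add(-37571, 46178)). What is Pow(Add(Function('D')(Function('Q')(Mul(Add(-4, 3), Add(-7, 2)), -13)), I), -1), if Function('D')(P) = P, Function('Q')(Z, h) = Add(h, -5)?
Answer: Rational(1, 2289444) ≈ 4.3679e-7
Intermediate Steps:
Function('Q')(Z, h) = Add(-5, h)
I = 2289462 (I = Mul(266, 8607) = 2289462)
Pow(Add(Function('D')(Function('Q')(Mul(Add(-4, 3), Add(-7, 2)), -13)), I), -1) = Pow(Add(Add(-5, -13), 2289462), -1) = Pow(Add(-18, 2289462), -1) = Pow(2289444, -1) = Rational(1, 2289444)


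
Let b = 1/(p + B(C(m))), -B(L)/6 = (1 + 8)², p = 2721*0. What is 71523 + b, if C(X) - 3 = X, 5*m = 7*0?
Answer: 34760177/486 ≈ 71523.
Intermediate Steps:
p = 0
m = 0 (m = (7*0)/5 = (⅕)*0 = 0)
C(X) = 3 + X
B(L) = -486 (B(L) = -6*(1 + 8)² = -6*9² = -6*81 = -486)
b = -1/486 (b = 1/(0 - 486) = 1/(-486) = -1/486 ≈ -0.0020576)
71523 + b = 71523 - 1/486 = 34760177/486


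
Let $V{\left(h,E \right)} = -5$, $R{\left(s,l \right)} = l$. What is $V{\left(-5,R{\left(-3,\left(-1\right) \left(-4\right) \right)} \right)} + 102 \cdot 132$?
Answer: $13459$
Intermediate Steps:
$V{\left(-5,R{\left(-3,\left(-1\right) \left(-4\right) \right)} \right)} + 102 \cdot 132 = -5 + 102 \cdot 132 = -5 + 13464 = 13459$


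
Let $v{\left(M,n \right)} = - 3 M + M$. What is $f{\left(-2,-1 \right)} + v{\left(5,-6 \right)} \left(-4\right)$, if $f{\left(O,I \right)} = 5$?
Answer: $45$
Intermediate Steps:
$v{\left(M,n \right)} = - 2 M$
$f{\left(-2,-1 \right)} + v{\left(5,-6 \right)} \left(-4\right) = 5 + \left(-2\right) 5 \left(-4\right) = 5 - -40 = 5 + 40 = 45$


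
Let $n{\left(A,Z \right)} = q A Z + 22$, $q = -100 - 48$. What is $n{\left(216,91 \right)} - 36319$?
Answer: $-2945385$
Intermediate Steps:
$q = -148$
$n{\left(A,Z \right)} = 22 - 148 A Z$ ($n{\left(A,Z \right)} = - 148 A Z + 22 = 22 - 148 A Z$)
$n{\left(216,91 \right)} - 36319 = \left(22 - 31968 \cdot 91\right) - 36319 = \left(22 - 2909088\right) - 36319 = -2909066 - 36319 = -2945385$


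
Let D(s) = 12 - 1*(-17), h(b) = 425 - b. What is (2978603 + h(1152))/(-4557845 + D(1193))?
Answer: -744469/1139454 ≈ -0.65336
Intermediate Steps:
D(s) = 29 (D(s) = 12 + 17 = 29)
(2978603 + h(1152))/(-4557845 + D(1193)) = (2978603 + (425 - 1*1152))/(-4557845 + 29) = (2978603 + (425 - 1152))/(-4557816) = (2978603 - 727)*(-1/4557816) = 2977876*(-1/4557816) = -744469/1139454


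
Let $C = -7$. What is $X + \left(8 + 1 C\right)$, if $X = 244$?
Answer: $245$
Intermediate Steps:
$X + \left(8 + 1 C\right) = 244 + \left(8 + 1 \left(-7\right)\right) = 244 + \left(8 - 7\right) = 244 + 1 = 245$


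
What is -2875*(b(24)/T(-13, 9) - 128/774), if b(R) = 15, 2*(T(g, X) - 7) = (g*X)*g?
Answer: 49812250/118809 ≈ 419.26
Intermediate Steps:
T(g, X) = 7 + X*g²/2 (T(g, X) = 7 + ((g*X)*g)/2 = 7 + ((X*g)*g)/2 = 7 + (X*g²)/2 = 7 + X*g²/2)
-2875*(b(24)/T(-13, 9) - 128/774) = -2875*(15/(7 + (½)*9*(-13)²) - 128/774) = -2875*(15/(7 + (½)*9*169) - 128*1/774) = -2875*(15/(7 + 1521/2) - 64/387) = -2875*(15/(1535/2) - 64/387) = -2875*(15*(2/1535) - 64/387) = -2875*(6/307 - 64/387) = -2875*(-17326/118809) = 49812250/118809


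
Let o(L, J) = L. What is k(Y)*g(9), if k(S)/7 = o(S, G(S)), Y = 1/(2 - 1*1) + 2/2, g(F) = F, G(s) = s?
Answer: 126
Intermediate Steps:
Y = 2 (Y = 1/(2 - 1) + 2*(½) = 1/1 + 1 = 1*1 + 1 = 1 + 1 = 2)
k(S) = 7*S
k(Y)*g(9) = (7*2)*9 = 14*9 = 126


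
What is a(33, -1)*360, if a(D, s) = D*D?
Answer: 392040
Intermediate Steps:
a(D, s) = D²
a(33, -1)*360 = 33²*360 = 1089*360 = 392040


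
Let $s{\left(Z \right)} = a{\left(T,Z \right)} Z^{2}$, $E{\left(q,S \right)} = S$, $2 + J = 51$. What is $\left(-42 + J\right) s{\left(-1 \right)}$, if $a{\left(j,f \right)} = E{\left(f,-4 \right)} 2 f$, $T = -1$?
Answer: $56$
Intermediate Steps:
$J = 49$ ($J = -2 + 51 = 49$)
$a{\left(j,f \right)} = - 8 f$ ($a{\left(j,f \right)} = \left(-4\right) 2 f = - 8 f$)
$s{\left(Z \right)} = - 8 Z^{3}$ ($s{\left(Z \right)} = - 8 Z Z^{2} = - 8 Z^{3}$)
$\left(-42 + J\right) s{\left(-1 \right)} = \left(-42 + 49\right) \left(- 8 \left(-1\right)^{3}\right) = 7 \left(\left(-8\right) \left(-1\right)\right) = 7 \cdot 8 = 56$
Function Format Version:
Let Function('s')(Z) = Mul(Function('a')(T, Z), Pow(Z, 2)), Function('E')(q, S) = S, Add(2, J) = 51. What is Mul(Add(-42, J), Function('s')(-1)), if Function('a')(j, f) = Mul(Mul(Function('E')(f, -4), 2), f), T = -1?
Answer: 56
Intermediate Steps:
J = 49 (J = Add(-2, 51) = 49)
Function('a')(j, f) = Mul(-8, f) (Function('a')(j, f) = Mul(Mul(-4, 2), f) = Mul(-8, f))
Function('s')(Z) = Mul(-8, Pow(Z, 3)) (Function('s')(Z) = Mul(Mul(-8, Z), Pow(Z, 2)) = Mul(-8, Pow(Z, 3)))
Mul(Add(-42, J), Function('s')(-1)) = Mul(Add(-42, 49), Mul(-8, Pow(-1, 3))) = Mul(7, Mul(-8, -1)) = Mul(7, 8) = 56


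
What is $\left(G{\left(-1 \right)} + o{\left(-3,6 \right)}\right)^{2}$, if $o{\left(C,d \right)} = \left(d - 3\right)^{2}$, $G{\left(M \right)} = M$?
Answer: $64$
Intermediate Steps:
$o{\left(C,d \right)} = \left(-3 + d\right)^{2}$
$\left(G{\left(-1 \right)} + o{\left(-3,6 \right)}\right)^{2} = \left(-1 + \left(-3 + 6\right)^{2}\right)^{2} = \left(-1 + 3^{2}\right)^{2} = \left(-1 + 9\right)^{2} = 8^{2} = 64$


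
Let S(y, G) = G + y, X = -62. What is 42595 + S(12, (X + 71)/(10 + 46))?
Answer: 2386001/56 ≈ 42607.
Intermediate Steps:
42595 + S(12, (X + 71)/(10 + 46)) = 42595 + ((-62 + 71)/(10 + 46) + 12) = 42595 + (9/56 + 12) = 42595 + 681/56 = 2386001/56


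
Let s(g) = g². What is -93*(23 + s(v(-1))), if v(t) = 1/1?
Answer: -2232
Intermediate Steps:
v(t) = 1
-93*(23 + s(v(-1))) = -93*(23 + 1²) = -93*(23 + 1) = -93*24 = -2232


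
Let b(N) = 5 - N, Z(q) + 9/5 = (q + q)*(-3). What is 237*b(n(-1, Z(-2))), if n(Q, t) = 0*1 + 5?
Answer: 0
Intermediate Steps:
Z(q) = -9/5 - 6*q (Z(q) = -9/5 + (q + q)*(-3) = -9/5 + (2*q)*(-3) = -9/5 - 6*q)
n(Q, t) = 5 (n(Q, t) = 0 + 5 = 5)
237*b(n(-1, Z(-2))) = 237*(5 - 1*5) = 237*(5 - 5) = 237*0 = 0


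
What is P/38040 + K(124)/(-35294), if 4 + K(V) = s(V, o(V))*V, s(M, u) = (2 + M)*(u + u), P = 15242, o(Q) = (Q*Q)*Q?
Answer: -566588421485693/335645940 ≈ -1.6881e+6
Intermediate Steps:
o(Q) = Q³ (o(Q) = Q²*Q = Q³)
s(M, u) = 2*u*(2 + M) (s(M, u) = (2 + M)*(2*u) = 2*u*(2 + M))
K(V) = -4 + 2*V⁴*(2 + V) (K(V) = -4 + (2*V³*(2 + V))*V = -4 + 2*V⁴*(2 + V))
P/38040 + K(124)/(-35294) = 15242/38040 + (-4 + 2*124⁴*(2 + 124))/(-35294) = 15242*(1/38040) + (-4 + 2*236421376*126)*(-1/35294) = 7621/19020 + (-4 + 59578186752)*(-1/35294) = 7621/19020 + 59578186748*(-1/35294) = 7621/19020 - 29789093374/17647 = -566588421485693/335645940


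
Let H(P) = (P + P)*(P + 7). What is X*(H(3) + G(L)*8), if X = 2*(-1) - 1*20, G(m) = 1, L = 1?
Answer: -1496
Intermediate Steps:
X = -22 (X = -2 - 20 = -22)
H(P) = 2*P*(7 + P) (H(P) = (2*P)*(7 + P) = 2*P*(7 + P))
X*(H(3) + G(L)*8) = -22*(2*3*(7 + 3) + 1*8) = -22*(2*3*10 + 8) = -22*(60 + 8) = -22*68 = -1496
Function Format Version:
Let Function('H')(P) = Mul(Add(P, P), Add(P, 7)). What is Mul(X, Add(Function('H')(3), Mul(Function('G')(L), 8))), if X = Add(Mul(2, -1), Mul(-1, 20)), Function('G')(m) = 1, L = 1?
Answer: -1496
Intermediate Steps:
X = -22 (X = Add(-2, -20) = -22)
Function('H')(P) = Mul(2, P, Add(7, P)) (Function('H')(P) = Mul(Mul(2, P), Add(7, P)) = Mul(2, P, Add(7, P)))
Mul(X, Add(Function('H')(3), Mul(Function('G')(L), 8))) = Mul(-22, Add(Mul(2, 3, Add(7, 3)), Mul(1, 8))) = Mul(-22, Add(Mul(2, 3, 10), 8)) = Mul(-22, Add(60, 8)) = Mul(-22, 68) = -1496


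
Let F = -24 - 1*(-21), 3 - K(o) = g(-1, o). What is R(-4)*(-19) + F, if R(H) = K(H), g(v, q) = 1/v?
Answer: -79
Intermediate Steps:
K(o) = 4 (K(o) = 3 - 1/(-1) = 3 - 1*(-1) = 3 + 1 = 4)
F = -3 (F = -24 + 21 = -3)
R(H) = 4
R(-4)*(-19) + F = 4*(-19) - 3 = -76 - 3 = -79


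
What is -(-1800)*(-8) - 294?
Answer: -14694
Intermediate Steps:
-(-1800)*(-8) - 294 = -300*48 - 294 = -14400 - 294 = -14694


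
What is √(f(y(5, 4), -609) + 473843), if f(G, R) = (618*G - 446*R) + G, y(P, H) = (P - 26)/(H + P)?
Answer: √6696114/3 ≈ 862.56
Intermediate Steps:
y(P, H) = (-26 + P)/(H + P)
f(G, R) = -446*R + 619*G (f(G, R) = (-446*R + 618*G) + G = -446*R + 619*G)
√(f(y(5, 4), -609) + 473843) = √((-446*(-609) + 619*((-26 + 5)/(4 + 5))) + 473843) = √((271614 + 619*(-21/9)) + 473843) = √((271614 + 619*((⅑)*(-21))) + 473843) = √((271614 + 619*(-7/3)) + 473843) = √((271614 - 4333/3) + 473843) = √(810509/3 + 473843) = √(2232038/3) = √6696114/3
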